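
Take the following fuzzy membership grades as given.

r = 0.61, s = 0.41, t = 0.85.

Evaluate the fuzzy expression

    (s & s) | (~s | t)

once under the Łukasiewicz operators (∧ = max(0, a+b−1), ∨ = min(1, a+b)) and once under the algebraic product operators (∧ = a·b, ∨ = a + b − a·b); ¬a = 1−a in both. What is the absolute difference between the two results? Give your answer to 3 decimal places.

Under Łukasiewicz:
  s & s = max(0, a+b−1) on (0.41, 0.41) = 0.00
  ~s = 1 − 0.41 = 0.59
  ~s | t = min(1, a+b) on (0.59, 0.85) = 1.00
  (s & s) | (~s | t) = min(1, a+b) on (0.00, 1.00) = 1.00
  → value = 1.0000
Under algebraic product:
  s & s = a·b on (0.4100, 0.4100) = 0.1681
  ~s = 1 − 0.4100 = 0.5900
  ~s | t = a + b − a·b on (0.5900, 0.8500) = 0.9385
  (s & s) | (~s | t) = a + b − a·b on (0.1681, 0.9385) = 0.9488
  → value = 0.9488
|1.0000 − 0.9488| = 0.051

0.051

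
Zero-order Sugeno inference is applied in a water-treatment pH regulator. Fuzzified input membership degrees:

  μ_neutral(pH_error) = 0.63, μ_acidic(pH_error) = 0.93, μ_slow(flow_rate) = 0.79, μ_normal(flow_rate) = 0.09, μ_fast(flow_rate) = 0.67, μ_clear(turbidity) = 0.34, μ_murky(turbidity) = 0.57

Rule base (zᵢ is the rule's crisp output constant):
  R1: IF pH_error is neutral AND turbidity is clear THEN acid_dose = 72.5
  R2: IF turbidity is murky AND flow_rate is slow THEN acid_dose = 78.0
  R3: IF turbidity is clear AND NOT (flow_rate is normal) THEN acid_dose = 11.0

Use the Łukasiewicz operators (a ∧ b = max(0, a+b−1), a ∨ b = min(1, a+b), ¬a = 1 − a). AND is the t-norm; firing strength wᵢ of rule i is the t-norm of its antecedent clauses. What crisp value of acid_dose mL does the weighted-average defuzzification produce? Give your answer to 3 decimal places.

50.541

R1 (z=72.5): neutral=0.63, clear=0.34; AND[max(0, a+b−1)] → w = 0.00
R2 (z=78.0): murky=0.57, slow=0.79; AND[max(0, a+b−1)] → w = 0.36
R3 (z=11.0): clear=0.34, ¬normal=1−0.09=0.91; AND[max(0, a+b−1)] → w = 0.25
Weighted average = (0.00·72.5 + 0.36·78.0 + 0.25·11.0) / (0.00 + 0.36 + 0.25)
  = 30.8300 / 0.6100 = 50.541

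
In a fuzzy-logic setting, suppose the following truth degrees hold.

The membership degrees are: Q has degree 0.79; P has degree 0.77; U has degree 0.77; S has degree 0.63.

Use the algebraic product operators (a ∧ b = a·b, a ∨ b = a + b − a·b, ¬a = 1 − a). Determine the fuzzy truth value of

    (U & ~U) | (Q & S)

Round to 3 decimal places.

~U = 1 − 0.7700 = 0.2300
U & ~U = a·b on (0.7700, 0.2300) = 0.1771
Q & S = a·b on (0.7900, 0.6300) = 0.4977
(U & ~U) | (Q & S) = a + b − a·b on (0.1771, 0.4977) = 0.5867

0.587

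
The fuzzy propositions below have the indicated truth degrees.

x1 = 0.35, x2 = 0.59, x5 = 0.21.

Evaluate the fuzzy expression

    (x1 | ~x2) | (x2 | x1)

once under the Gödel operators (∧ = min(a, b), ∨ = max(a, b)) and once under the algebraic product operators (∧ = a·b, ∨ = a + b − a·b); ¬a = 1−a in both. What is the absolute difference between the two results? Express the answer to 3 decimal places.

0.308

Under Gödel:
  ~x2 = 1 − 0.59 = 0.41
  x1 | ~x2 = max(a, b) on (0.35, 0.41) = 0.41
  x2 | x1 = max(a, b) on (0.59, 0.35) = 0.59
  (x1 | ~x2) | (x2 | x1) = max(a, b) on (0.41, 0.59) = 0.59
  → value = 0.5900
Under algebraic product:
  ~x2 = 1 − 0.5900 = 0.4100
  x1 | ~x2 = a + b − a·b on (0.3500, 0.4100) = 0.6165
  x2 | x1 = a + b − a·b on (0.5900, 0.3500) = 0.7335
  (x1 | ~x2) | (x2 | x1) = a + b − a·b on (0.6165, 0.7335) = 0.8978
  → value = 0.8978
|0.5900 − 0.8978| = 0.308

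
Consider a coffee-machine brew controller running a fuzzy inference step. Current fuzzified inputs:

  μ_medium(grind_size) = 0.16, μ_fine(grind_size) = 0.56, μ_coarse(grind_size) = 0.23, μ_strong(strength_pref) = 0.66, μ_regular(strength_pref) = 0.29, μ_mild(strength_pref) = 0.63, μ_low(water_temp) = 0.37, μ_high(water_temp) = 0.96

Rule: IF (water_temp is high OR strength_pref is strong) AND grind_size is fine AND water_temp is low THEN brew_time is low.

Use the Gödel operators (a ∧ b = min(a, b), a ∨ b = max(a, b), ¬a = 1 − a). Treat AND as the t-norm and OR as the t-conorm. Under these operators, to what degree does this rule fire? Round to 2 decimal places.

0.37

firing strength: (high=0.96 OR strong=0.66) = 0.96; AND[min(a, b)] with fine=0.56, low=0.37 → w = 0.37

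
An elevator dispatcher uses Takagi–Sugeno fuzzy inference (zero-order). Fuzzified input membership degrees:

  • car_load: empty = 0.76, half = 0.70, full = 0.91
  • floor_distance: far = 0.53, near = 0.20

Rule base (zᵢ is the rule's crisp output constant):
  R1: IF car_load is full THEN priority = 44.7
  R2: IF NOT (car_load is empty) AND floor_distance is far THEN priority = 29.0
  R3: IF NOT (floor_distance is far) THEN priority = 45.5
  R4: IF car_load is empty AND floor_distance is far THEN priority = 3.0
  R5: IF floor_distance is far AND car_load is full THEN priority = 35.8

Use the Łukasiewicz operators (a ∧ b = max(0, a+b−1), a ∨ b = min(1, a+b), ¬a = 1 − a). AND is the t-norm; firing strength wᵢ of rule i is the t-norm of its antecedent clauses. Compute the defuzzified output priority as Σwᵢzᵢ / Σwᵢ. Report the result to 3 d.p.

37.291

R1 (z=44.7): full=0.91 → w = 0.91
R2 (z=29.0): ¬empty=1−0.76=0.24, far=0.53; AND[max(0, a+b−1)] → w = 0.00
R3 (z=45.5): ¬far=1−0.53=0.47 → w = 0.47
R4 (z=3.0): empty=0.76, far=0.53; AND[max(0, a+b−1)] → w = 0.29
R5 (z=35.8): far=0.53, full=0.91; AND[max(0, a+b−1)] → w = 0.44
Weighted average = (0.91·44.7 + 0.00·29.0 + 0.47·45.5 + 0.29·3.0 + 0.44·35.8) / (0.91 + 0.00 + 0.47 + 0.29 + 0.44)
  = 78.6840 / 2.1100 = 37.291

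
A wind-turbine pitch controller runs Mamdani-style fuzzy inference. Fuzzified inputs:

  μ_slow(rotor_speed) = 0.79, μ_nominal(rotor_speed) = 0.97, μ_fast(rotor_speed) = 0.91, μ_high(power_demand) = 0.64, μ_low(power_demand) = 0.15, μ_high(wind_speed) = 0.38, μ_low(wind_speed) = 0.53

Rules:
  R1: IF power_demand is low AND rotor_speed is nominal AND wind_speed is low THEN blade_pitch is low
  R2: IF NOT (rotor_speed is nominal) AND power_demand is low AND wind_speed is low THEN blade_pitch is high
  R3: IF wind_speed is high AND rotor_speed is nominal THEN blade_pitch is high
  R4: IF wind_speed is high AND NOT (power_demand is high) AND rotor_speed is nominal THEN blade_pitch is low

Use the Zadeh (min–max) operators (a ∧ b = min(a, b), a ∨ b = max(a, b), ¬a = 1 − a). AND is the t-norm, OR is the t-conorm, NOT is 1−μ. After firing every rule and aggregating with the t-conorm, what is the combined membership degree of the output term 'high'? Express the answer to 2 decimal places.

R1: low=0.15, nominal=0.97, low=0.53; AND[min(a, b)] → w = 0.15
R2: ¬nominal=1−0.97=0.03, low=0.15, low=0.53; AND[min(a, b)] → w = 0.03
R3: high=0.38, nominal=0.97; AND[min(a, b)] → w = 0.38
R4: high=0.38, ¬high=1−0.64=0.36, nominal=0.97; AND[min(a, b)] → w = 0.36
Rules with consequent 'high': {R2, R3} → strengths 0.03, 0.38
Aggregate via t-conorm [max(a, b)]: 0.38

0.38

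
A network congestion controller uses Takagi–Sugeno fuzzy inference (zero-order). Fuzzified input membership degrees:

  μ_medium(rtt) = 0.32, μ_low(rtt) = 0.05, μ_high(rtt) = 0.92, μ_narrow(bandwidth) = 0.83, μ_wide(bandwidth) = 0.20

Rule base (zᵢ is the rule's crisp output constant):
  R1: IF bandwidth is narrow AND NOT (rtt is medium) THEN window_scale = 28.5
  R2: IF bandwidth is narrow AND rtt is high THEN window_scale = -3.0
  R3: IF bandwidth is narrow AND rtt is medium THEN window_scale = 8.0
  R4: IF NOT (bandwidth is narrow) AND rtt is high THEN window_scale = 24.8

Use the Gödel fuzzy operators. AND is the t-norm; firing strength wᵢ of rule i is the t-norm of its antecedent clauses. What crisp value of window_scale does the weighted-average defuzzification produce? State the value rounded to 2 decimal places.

11.83

R1 (z=28.5): narrow=0.83, ¬medium=1−0.32=0.68; AND[min(a, b)] → w = 0.68
R2 (z=-3.0): narrow=0.83, high=0.92; AND[min(a, b)] → w = 0.83
R3 (z=8.0): narrow=0.83, medium=0.32; AND[min(a, b)] → w = 0.32
R4 (z=24.8): ¬narrow=1−0.83=0.17, high=0.92; AND[min(a, b)] → w = 0.17
Weighted average = (0.68·28.5 + 0.83·-3.0 + 0.32·8.0 + 0.17·24.8) / (0.68 + 0.83 + 0.32 + 0.17)
  = 23.6660 / 2.0000 = 11.83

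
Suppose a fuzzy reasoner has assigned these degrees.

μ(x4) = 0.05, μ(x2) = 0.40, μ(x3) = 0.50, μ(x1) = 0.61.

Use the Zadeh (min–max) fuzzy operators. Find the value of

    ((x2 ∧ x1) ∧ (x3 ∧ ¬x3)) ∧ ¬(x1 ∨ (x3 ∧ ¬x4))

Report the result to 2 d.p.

x2 ∧ x1 = min(a, b) on (0.40, 0.61) = 0.40
¬x3 = 1 − 0.50 = 0.50
x3 ∧ ¬x3 = min(a, b) on (0.50, 0.50) = 0.50
(x2 ∧ x1) ∧ (x3 ∧ ¬x3) = min(a, b) on (0.40, 0.50) = 0.40
¬x4 = 1 − 0.05 = 0.95
x3 ∧ ¬x4 = min(a, b) on (0.50, 0.95) = 0.50
x1 ∨ (x3 ∧ ¬x4) = max(a, b) on (0.61, 0.50) = 0.61
¬(x1 ∨ (x3 ∧ ¬x4)) = 1 − 0.61 = 0.39
((x2 ∧ x1) ∧ (x3 ∧ ¬x3)) ∧ ¬(x1 ∨ (x3 ∧ ¬x4)) = min(a, b) on (0.40, 0.39) = 0.39

0.39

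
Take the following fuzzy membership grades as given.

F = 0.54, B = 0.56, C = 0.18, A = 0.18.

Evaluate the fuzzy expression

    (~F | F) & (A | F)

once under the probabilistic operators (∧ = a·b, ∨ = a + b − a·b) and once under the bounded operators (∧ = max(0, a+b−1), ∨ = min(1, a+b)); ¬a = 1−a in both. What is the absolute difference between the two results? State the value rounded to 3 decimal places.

0.252

Under probabilistic:
  ~F = 1 − 0.5400 = 0.4600
  ~F | F = a + b − a·b on (0.4600, 0.5400) = 0.7516
  A | F = a + b − a·b on (0.1800, 0.5400) = 0.6228
  (~F | F) & (A | F) = a·b on (0.7516, 0.6228) = 0.4681
  → value = 0.4681
Under bounded:
  ~F = 1 − 0.54 = 0.46
  ~F | F = min(1, a+b) on (0.46, 0.54) = 1.00
  A | F = min(1, a+b) on (0.18, 0.54) = 0.72
  (~F | F) & (A | F) = max(0, a+b−1) on (1.00, 0.72) = 0.72
  → value = 0.7200
|0.4681 − 0.7200| = 0.252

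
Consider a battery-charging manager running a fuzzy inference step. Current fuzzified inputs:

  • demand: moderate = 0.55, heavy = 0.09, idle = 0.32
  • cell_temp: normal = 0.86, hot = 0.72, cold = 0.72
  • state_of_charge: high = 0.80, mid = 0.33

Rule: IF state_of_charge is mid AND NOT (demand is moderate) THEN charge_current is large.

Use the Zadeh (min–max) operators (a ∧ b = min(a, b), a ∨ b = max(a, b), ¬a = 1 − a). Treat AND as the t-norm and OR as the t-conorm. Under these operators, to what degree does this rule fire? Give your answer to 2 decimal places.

firing strength: mid=0.33, ¬moderate=1−0.55=0.45; AND[min(a, b)] → w = 0.33

0.33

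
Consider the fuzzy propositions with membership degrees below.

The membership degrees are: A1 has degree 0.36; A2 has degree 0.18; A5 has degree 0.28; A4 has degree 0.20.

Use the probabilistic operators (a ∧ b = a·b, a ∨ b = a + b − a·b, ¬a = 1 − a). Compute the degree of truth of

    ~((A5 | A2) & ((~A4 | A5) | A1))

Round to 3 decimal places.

A5 | A2 = a + b − a·b on (0.2800, 0.1800) = 0.4096
~A4 = 1 − 0.2000 = 0.8000
~A4 | A5 = a + b − a·b on (0.8000, 0.2800) = 0.8560
(~A4 | A5) | A1 = a + b − a·b on (0.8560, 0.3600) = 0.9078
(A5 | A2) & ((~A4 | A5) | A1) = a·b on (0.4096, 0.9078) = 0.3719
~((A5 | A2) & ((~A4 | A5) | A1)) = 1 − 0.3719 = 0.6281

0.628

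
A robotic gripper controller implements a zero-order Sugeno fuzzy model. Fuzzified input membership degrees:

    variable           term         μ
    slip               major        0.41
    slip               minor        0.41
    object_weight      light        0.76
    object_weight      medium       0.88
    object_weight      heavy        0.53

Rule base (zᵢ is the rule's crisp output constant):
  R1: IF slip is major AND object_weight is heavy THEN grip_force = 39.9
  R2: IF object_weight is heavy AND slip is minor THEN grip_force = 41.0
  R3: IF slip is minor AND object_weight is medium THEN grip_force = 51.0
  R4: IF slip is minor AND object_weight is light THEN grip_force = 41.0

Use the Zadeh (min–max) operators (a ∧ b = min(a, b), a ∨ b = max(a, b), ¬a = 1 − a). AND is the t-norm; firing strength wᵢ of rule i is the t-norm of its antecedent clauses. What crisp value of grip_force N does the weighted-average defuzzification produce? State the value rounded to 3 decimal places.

R1 (z=39.9): major=0.41, heavy=0.53; AND[min(a, b)] → w = 0.41
R2 (z=41.0): heavy=0.53, minor=0.41; AND[min(a, b)] → w = 0.41
R3 (z=51.0): minor=0.41, medium=0.88; AND[min(a, b)] → w = 0.41
R4 (z=41.0): minor=0.41, light=0.76; AND[min(a, b)] → w = 0.41
Weighted average = (0.41·39.9 + 0.41·41.0 + 0.41·51.0 + 0.41·41.0) / (0.41 + 0.41 + 0.41 + 0.41)
  = 70.8890 / 1.6400 = 43.225

43.225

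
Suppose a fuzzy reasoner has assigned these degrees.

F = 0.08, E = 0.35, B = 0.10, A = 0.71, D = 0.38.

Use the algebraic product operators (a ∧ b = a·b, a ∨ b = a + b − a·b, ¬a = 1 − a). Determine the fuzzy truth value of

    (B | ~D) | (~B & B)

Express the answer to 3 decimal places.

0.689

~D = 1 − 0.3800 = 0.6200
B | ~D = a + b − a·b on (0.1000, 0.6200) = 0.6580
~B = 1 − 0.1000 = 0.9000
~B & B = a·b on (0.9000, 0.1000) = 0.0900
(B | ~D) | (~B & B) = a + b − a·b on (0.6580, 0.0900) = 0.6888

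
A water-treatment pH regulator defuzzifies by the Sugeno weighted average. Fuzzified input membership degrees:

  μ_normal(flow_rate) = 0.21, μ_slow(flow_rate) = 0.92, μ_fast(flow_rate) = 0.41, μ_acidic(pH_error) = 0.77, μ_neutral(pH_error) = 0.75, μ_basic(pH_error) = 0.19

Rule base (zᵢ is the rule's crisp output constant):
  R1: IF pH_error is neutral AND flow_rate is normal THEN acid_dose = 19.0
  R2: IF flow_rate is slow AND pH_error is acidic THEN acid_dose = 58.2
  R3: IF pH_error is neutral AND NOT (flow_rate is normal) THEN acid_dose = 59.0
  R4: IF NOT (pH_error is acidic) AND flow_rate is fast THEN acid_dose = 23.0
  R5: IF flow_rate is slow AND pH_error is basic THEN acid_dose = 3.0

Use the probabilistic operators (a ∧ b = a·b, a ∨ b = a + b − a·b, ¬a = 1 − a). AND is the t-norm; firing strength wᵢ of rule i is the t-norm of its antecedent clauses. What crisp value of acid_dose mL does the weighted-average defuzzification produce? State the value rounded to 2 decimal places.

47.39

R1 (z=19.0): neutral=0.75, normal=0.21; AND[a·b] → w = 0.1575
R2 (z=58.2): slow=0.92, acidic=0.77; AND[a·b] → w = 0.7084
R3 (z=59.0): neutral=0.75, ¬normal=1−0.21=0.79; AND[a·b] → w = 0.5925
R4 (z=23.0): ¬acidic=1−0.77=0.23, fast=0.41; AND[a·b] → w = 0.0943
R5 (z=3.0): slow=0.92, basic=0.19; AND[a·b] → w = 0.1748
Weighted average = (0.1575·19.0 + 0.7084·58.2 + 0.5925·59.0 + 0.0943·23.0 + 0.1748·3.0) / (0.1575 + 0.7084 + 0.5925 + 0.0943 + 0.1748)
  = 81.8722 / 1.7275 = 47.39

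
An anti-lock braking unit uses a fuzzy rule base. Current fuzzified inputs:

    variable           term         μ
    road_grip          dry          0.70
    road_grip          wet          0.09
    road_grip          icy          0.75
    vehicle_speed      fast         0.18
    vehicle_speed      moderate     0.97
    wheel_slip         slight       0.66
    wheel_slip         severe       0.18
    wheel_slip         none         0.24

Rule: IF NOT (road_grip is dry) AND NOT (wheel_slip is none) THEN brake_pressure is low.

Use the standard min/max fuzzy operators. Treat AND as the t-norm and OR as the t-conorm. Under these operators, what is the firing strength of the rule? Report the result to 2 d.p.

0.30

firing strength: ¬dry=1−0.70=0.30, ¬none=1−0.24=0.76; AND[min(a, b)] → w = 0.30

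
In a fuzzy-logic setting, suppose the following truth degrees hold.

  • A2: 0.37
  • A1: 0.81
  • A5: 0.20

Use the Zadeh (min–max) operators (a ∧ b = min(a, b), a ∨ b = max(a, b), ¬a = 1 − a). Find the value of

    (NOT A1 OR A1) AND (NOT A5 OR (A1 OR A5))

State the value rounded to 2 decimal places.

NOT A1 = 1 − 0.81 = 0.19
NOT A1 OR A1 = max(a, b) on (0.19, 0.81) = 0.81
NOT A5 = 1 − 0.20 = 0.80
A1 OR A5 = max(a, b) on (0.81, 0.20) = 0.81
NOT A5 OR (A1 OR A5) = max(a, b) on (0.80, 0.81) = 0.81
(NOT A1 OR A1) AND (NOT A5 OR (A1 OR A5)) = min(a, b) on (0.81, 0.81) = 0.81

0.81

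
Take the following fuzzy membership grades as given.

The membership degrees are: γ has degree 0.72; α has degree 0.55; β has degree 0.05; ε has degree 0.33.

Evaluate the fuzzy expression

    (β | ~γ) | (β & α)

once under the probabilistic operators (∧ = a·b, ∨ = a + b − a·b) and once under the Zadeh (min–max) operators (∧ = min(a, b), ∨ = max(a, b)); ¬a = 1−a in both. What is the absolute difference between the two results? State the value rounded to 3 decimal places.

Under probabilistic:
  ~γ = 1 − 0.7200 = 0.2800
  β | ~γ = a + b − a·b on (0.0500, 0.2800) = 0.3160
  β & α = a·b on (0.0500, 0.5500) = 0.0275
  (β | ~γ) | (β & α) = a + b − a·b on (0.3160, 0.0275) = 0.3348
  → value = 0.3348
Under Zadeh (min–max):
  ~γ = 1 − 0.72 = 0.28
  β | ~γ = max(a, b) on (0.05, 0.28) = 0.28
  β & α = min(a, b) on (0.05, 0.55) = 0.05
  (β | ~γ) | (β & α) = max(a, b) on (0.28, 0.05) = 0.28
  → value = 0.2800
|0.3348 − 0.2800| = 0.055

0.055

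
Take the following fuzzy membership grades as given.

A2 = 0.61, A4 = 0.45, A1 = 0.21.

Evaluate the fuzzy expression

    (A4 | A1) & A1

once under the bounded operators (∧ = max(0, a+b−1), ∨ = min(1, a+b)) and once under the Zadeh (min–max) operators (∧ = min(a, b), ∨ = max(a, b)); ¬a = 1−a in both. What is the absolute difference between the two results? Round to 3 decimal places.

0.210

Under bounded:
  A4 | A1 = min(1, a+b) on (0.45, 0.21) = 0.66
  (A4 | A1) & A1 = max(0, a+b−1) on (0.66, 0.21) = 0.00
  → value = 0.0000
Under Zadeh (min–max):
  A4 | A1 = max(a, b) on (0.45, 0.21) = 0.45
  (A4 | A1) & A1 = min(a, b) on (0.45, 0.21) = 0.21
  → value = 0.2100
|0.0000 − 0.2100| = 0.210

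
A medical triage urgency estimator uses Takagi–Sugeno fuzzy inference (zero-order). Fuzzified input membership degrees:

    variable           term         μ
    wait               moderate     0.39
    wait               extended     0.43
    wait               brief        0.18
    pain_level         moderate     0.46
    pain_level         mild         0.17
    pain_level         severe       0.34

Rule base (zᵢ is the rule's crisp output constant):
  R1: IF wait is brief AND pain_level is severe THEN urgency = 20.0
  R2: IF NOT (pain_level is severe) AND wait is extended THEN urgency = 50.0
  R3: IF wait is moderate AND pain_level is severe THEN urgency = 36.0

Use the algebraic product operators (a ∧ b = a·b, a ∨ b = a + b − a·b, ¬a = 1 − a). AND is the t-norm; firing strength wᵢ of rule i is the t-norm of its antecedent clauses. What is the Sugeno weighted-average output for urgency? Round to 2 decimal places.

R1 (z=20.0): brief=0.18, severe=0.34; AND[a·b] → w = 0.0612
R2 (z=50.0): ¬severe=1−0.34=0.66, extended=0.43; AND[a·b] → w = 0.2838
R3 (z=36.0): moderate=0.39, severe=0.34; AND[a·b] → w = 0.1326
Weighted average = (0.0612·20.0 + 0.2838·50.0 + 0.1326·36.0) / (0.0612 + 0.2838 + 0.1326)
  = 20.1876 / 0.4776 = 42.27

42.27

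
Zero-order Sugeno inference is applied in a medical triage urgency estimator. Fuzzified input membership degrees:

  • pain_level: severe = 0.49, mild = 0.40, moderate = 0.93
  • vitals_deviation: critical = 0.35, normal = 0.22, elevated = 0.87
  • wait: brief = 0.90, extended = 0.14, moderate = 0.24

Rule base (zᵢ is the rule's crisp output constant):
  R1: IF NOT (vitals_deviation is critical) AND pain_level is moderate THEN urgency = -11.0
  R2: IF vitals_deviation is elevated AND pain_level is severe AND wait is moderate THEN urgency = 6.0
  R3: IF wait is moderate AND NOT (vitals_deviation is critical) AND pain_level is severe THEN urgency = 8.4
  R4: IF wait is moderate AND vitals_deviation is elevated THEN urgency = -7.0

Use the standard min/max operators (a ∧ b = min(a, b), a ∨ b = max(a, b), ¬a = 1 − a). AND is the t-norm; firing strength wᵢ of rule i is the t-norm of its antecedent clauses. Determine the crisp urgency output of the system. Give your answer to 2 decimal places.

R1 (z=-11.0): ¬critical=1−0.35=0.65, moderate=0.93; AND[min(a, b)] → w = 0.65
R2 (z=6.0): elevated=0.87, severe=0.49, moderate=0.24; AND[min(a, b)] → w = 0.24
R3 (z=8.4): moderate=0.24, ¬critical=1−0.35=0.65, severe=0.49; AND[min(a, b)] → w = 0.24
R4 (z=-7.0): moderate=0.24, elevated=0.87; AND[min(a, b)] → w = 0.24
Weighted average = (0.65·-11.0 + 0.24·6.0 + 0.24·8.4 + 0.24·-7.0) / (0.65 + 0.24 + 0.24 + 0.24)
  = -5.3740 / 1.3700 = -3.92

-3.92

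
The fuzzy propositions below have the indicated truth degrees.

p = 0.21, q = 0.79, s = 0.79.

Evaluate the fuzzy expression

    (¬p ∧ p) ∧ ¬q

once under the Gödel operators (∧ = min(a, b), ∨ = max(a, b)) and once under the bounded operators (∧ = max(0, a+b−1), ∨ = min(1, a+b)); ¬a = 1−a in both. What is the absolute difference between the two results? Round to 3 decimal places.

Under Gödel:
  ¬p = 1 − 0.21 = 0.79
  ¬p ∧ p = min(a, b) on (0.79, 0.21) = 0.21
  ¬q = 1 − 0.79 = 0.21
  (¬p ∧ p) ∧ ¬q = min(a, b) on (0.21, 0.21) = 0.21
  → value = 0.2100
Under bounded:
  ¬p = 1 − 0.21 = 0.79
  ¬p ∧ p = max(0, a+b−1) on (0.79, 0.21) = 0.00
  ¬q = 1 − 0.79 = 0.21
  (¬p ∧ p) ∧ ¬q = max(0, a+b−1) on (0.00, 0.21) = 0.00
  → value = 0.0000
|0.2100 − 0.0000| = 0.210

0.210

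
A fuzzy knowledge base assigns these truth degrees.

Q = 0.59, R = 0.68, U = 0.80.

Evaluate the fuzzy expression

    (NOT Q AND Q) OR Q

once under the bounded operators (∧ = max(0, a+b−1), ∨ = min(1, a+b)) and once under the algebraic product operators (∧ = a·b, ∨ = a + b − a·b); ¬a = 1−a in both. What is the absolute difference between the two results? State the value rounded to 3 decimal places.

Under bounded:
  NOT Q = 1 − 0.59 = 0.41
  NOT Q AND Q = max(0, a+b−1) on (0.41, 0.59) = 0.00
  (NOT Q AND Q) OR Q = min(1, a+b) on (0.00, 0.59) = 0.59
  → value = 0.5900
Under algebraic product:
  NOT Q = 1 − 0.5900 = 0.4100
  NOT Q AND Q = a·b on (0.4100, 0.5900) = 0.2419
  (NOT Q AND Q) OR Q = a + b − a·b on (0.2419, 0.5900) = 0.6892
  → value = 0.6892
|0.5900 − 0.6892| = 0.099

0.099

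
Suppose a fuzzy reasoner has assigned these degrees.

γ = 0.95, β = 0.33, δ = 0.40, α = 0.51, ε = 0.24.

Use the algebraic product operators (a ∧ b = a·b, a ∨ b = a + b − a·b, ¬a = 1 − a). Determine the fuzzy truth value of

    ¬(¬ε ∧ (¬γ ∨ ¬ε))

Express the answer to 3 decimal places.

¬ε = 1 − 0.2400 = 0.7600
¬γ = 1 − 0.9500 = 0.0500
¬ε = 1 − 0.2400 = 0.7600
¬γ ∨ ¬ε = a + b − a·b on (0.0500, 0.7600) = 0.7720
¬ε ∧ (¬γ ∨ ¬ε) = a·b on (0.7600, 0.7720) = 0.5867
¬(¬ε ∧ (¬γ ∨ ¬ε)) = 1 − 0.5867 = 0.4133

0.413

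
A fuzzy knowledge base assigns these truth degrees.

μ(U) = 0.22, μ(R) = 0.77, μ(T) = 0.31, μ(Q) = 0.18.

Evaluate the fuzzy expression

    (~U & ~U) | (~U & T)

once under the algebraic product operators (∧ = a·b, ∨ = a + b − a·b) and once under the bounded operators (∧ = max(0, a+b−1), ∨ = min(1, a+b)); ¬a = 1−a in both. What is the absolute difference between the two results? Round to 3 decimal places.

0.053

Under algebraic product:
  ~U = 1 − 0.2200 = 0.7800
  ~U = 1 − 0.2200 = 0.7800
  ~U & ~U = a·b on (0.7800, 0.7800) = 0.6084
  ~U = 1 − 0.2200 = 0.7800
  ~U & T = a·b on (0.7800, 0.3100) = 0.2418
  (~U & ~U) | (~U & T) = a + b − a·b on (0.6084, 0.2418) = 0.7031
  → value = 0.7031
Under bounded:
  ~U = 1 − 0.22 = 0.78
  ~U = 1 − 0.22 = 0.78
  ~U & ~U = max(0, a+b−1) on (0.78, 0.78) = 0.56
  ~U = 1 − 0.22 = 0.78
  ~U & T = max(0, a+b−1) on (0.78, 0.31) = 0.09
  (~U & ~U) | (~U & T) = min(1, a+b) on (0.56, 0.09) = 0.65
  → value = 0.6500
|0.7031 − 0.6500| = 0.053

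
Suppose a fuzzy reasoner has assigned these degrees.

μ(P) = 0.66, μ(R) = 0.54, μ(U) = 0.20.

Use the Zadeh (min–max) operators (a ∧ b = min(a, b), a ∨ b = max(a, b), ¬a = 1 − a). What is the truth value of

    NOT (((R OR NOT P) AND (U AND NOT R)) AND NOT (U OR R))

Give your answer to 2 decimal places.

0.80

NOT P = 1 − 0.66 = 0.34
R OR NOT P = max(a, b) on (0.54, 0.34) = 0.54
NOT R = 1 − 0.54 = 0.46
U AND NOT R = min(a, b) on (0.20, 0.46) = 0.20
(R OR NOT P) AND (U AND NOT R) = min(a, b) on (0.54, 0.20) = 0.20
U OR R = max(a, b) on (0.20, 0.54) = 0.54
NOT (U OR R) = 1 − 0.54 = 0.46
((R OR NOT P) AND (U AND NOT R)) AND NOT (U OR R) = min(a, b) on (0.20, 0.46) = 0.20
NOT (((R OR NOT P) AND (U AND NOT R)) AND NOT (U OR R)) = 1 − 0.20 = 0.80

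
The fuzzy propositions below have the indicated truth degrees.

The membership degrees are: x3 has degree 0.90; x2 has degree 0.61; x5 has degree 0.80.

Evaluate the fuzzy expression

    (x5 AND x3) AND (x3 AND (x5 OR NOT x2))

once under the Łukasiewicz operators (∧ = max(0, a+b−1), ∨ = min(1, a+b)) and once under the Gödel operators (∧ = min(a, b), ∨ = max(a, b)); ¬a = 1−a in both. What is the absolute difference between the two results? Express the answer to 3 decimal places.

Under Łukasiewicz:
  x5 AND x3 = max(0, a+b−1) on (0.80, 0.90) = 0.70
  NOT x2 = 1 − 0.61 = 0.39
  x5 OR NOT x2 = min(1, a+b) on (0.80, 0.39) = 1.00
  x3 AND (x5 OR NOT x2) = max(0, a+b−1) on (0.90, 1.00) = 0.90
  (x5 AND x3) AND (x3 AND (x5 OR NOT x2)) = max(0, a+b−1) on (0.70, 0.90) = 0.60
  → value = 0.6000
Under Gödel:
  x5 AND x3 = min(a, b) on (0.80, 0.90) = 0.80
  NOT x2 = 1 − 0.61 = 0.39
  x5 OR NOT x2 = max(a, b) on (0.80, 0.39) = 0.80
  x3 AND (x5 OR NOT x2) = min(a, b) on (0.90, 0.80) = 0.80
  (x5 AND x3) AND (x3 AND (x5 OR NOT x2)) = min(a, b) on (0.80, 0.80) = 0.80
  → value = 0.8000
|0.6000 − 0.8000| = 0.200

0.200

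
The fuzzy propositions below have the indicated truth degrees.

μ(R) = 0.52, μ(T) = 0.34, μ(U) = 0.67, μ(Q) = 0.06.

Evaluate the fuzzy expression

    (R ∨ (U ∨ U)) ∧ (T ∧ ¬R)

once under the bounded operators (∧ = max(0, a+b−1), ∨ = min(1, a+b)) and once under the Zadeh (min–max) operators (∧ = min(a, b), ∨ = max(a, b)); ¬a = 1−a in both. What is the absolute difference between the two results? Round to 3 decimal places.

Under bounded:
  U ∨ U = min(1, a+b) on (0.67, 0.67) = 1.00
  R ∨ (U ∨ U) = min(1, a+b) on (0.52, 1.00) = 1.00
  ¬R = 1 − 0.52 = 0.48
  T ∧ ¬R = max(0, a+b−1) on (0.34, 0.48) = 0.00
  (R ∨ (U ∨ U)) ∧ (T ∧ ¬R) = max(0, a+b−1) on (1.00, 0.00) = 0.00
  → value = 0.0000
Under Zadeh (min–max):
  U ∨ U = max(a, b) on (0.67, 0.67) = 0.67
  R ∨ (U ∨ U) = max(a, b) on (0.52, 0.67) = 0.67
  ¬R = 1 − 0.52 = 0.48
  T ∧ ¬R = min(a, b) on (0.34, 0.48) = 0.34
  (R ∨ (U ∨ U)) ∧ (T ∧ ¬R) = min(a, b) on (0.67, 0.34) = 0.34
  → value = 0.3400
|0.0000 − 0.3400| = 0.340

0.340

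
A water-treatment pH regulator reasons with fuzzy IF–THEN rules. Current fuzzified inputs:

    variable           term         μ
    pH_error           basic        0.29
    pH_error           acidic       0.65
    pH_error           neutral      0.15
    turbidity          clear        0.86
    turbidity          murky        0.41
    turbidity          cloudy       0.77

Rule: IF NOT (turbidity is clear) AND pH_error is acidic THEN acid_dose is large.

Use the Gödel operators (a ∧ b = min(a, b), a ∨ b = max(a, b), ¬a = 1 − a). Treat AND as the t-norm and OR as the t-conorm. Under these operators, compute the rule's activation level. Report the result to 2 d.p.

0.14

firing strength: ¬clear=1−0.86=0.14, acidic=0.65; AND[min(a, b)] → w = 0.14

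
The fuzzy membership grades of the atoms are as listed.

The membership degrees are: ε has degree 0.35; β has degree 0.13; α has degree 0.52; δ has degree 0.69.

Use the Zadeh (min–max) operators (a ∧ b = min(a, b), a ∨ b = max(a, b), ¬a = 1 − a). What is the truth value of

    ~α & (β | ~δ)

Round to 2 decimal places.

0.31

~α = 1 − 0.52 = 0.48
~δ = 1 − 0.69 = 0.31
β | ~δ = max(a, b) on (0.13, 0.31) = 0.31
~α & (β | ~δ) = min(a, b) on (0.48, 0.31) = 0.31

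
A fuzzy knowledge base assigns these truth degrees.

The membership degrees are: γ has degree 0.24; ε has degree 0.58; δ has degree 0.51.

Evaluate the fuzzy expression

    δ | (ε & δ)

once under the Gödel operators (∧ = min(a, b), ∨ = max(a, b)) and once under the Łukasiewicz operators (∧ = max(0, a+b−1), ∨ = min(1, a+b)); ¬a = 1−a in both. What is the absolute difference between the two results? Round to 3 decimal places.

0.090

Under Gödel:
  ε & δ = min(a, b) on (0.58, 0.51) = 0.51
  δ | (ε & δ) = max(a, b) on (0.51, 0.51) = 0.51
  → value = 0.5100
Under Łukasiewicz:
  ε & δ = max(0, a+b−1) on (0.58, 0.51) = 0.09
  δ | (ε & δ) = min(1, a+b) on (0.51, 0.09) = 0.60
  → value = 0.6000
|0.5100 − 0.6000| = 0.090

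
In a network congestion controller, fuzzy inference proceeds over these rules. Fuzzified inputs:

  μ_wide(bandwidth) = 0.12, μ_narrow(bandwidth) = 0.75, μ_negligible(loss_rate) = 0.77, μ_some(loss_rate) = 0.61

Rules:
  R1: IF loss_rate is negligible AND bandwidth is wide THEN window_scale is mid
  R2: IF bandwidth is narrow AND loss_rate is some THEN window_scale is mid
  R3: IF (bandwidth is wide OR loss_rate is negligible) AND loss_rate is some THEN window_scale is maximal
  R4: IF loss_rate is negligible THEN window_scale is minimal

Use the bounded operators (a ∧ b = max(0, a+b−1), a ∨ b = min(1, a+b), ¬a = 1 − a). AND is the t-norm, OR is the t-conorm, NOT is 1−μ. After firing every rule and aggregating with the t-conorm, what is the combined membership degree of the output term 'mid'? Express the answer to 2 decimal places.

0.36

R1: negligible=0.77, wide=0.12; AND[max(0, a+b−1)] → w = 0.00
R2: narrow=0.75, some=0.61; AND[max(0, a+b−1)] → w = 0.36
R3: (wide=0.12 OR negligible=0.77) = 0.89; AND[max(0, a+b−1)] with some=0.61 → w = 0.50
R4: negligible=0.77 → w = 0.77
Rules with consequent 'mid': {R1, R2} → strengths 0.00, 0.36
Aggregate via t-conorm [min(1, a+b)]: 0.36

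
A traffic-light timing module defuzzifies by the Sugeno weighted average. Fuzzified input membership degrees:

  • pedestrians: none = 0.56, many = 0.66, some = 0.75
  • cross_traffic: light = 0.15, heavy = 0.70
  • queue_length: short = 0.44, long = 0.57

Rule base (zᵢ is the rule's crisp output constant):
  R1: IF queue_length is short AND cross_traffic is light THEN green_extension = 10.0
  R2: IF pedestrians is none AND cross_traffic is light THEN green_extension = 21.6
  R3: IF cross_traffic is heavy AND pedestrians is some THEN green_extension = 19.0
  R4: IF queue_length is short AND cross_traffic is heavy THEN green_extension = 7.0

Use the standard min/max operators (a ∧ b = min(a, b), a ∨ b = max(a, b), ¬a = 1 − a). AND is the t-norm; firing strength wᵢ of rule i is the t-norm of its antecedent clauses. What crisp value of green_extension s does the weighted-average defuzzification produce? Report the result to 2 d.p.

R1 (z=10.0): short=0.44, light=0.15; AND[min(a, b)] → w = 0.15
R2 (z=21.6): none=0.56, light=0.15; AND[min(a, b)] → w = 0.15
R3 (z=19.0): heavy=0.70, some=0.75; AND[min(a, b)] → w = 0.70
R4 (z=7.0): short=0.44, heavy=0.70; AND[min(a, b)] → w = 0.44
Weighted average = (0.15·10.0 + 0.15·21.6 + 0.70·19.0 + 0.44·7.0) / (0.15 + 0.15 + 0.70 + 0.44)
  = 21.1200 / 1.4400 = 14.67

14.67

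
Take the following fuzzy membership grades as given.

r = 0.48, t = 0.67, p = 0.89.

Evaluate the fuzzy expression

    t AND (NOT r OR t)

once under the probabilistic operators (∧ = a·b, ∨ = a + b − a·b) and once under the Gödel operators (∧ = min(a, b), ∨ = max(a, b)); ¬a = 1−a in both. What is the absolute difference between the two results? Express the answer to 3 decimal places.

0.106

Under probabilistic:
  NOT r = 1 − 0.4800 = 0.5200
  NOT r OR t = a + b − a·b on (0.5200, 0.6700) = 0.8416
  t AND (NOT r OR t) = a·b on (0.6700, 0.8416) = 0.5639
  → value = 0.5639
Under Gödel:
  NOT r = 1 − 0.48 = 0.52
  NOT r OR t = max(a, b) on (0.52, 0.67) = 0.67
  t AND (NOT r OR t) = min(a, b) on (0.67, 0.67) = 0.67
  → value = 0.6700
|0.5639 − 0.6700| = 0.106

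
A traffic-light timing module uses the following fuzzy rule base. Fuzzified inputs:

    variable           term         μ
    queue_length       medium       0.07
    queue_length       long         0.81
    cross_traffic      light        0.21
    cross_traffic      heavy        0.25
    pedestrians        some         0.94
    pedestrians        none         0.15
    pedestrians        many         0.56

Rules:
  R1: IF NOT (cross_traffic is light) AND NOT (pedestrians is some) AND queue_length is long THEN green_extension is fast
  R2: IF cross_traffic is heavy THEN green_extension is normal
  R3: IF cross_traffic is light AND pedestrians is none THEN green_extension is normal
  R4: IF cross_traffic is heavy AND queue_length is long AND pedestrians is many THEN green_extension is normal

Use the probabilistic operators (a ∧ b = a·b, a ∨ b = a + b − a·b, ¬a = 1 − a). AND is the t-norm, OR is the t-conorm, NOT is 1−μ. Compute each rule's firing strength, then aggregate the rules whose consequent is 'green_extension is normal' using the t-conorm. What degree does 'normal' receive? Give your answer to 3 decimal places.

0.356

R1: ¬light=1−0.21=0.79, ¬some=1−0.94=0.06, long=0.81; AND[a·b] → w = 0.0384
R2: heavy=0.25 → w = 0.2500
R3: light=0.21, none=0.15; AND[a·b] → w = 0.0315
R4: heavy=0.25, long=0.81, many=0.56; AND[a·b] → w = 0.1134
Rules with consequent 'normal': {R2, R3, R4} → strengths 0.2500, 0.0315, 0.1134
Aggregate via t-conorm [a + b − a·b]: 0.3560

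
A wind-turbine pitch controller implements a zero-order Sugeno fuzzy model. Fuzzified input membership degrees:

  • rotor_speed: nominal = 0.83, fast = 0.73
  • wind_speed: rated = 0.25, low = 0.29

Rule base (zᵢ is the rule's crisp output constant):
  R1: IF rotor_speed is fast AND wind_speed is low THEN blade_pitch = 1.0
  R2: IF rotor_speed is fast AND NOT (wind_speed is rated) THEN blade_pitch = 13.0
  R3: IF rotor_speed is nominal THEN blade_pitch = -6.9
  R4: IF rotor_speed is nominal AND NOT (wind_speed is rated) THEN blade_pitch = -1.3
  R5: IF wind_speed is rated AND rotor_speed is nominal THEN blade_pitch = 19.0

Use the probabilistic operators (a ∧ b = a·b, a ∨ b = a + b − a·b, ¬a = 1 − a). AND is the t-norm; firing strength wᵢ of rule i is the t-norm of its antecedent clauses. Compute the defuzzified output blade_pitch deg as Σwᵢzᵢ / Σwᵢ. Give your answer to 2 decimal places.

1.96

R1 (z=1.0): fast=0.73, low=0.29; AND[a·b] → w = 0.2117
R2 (z=13.0): fast=0.73, ¬rated=1−0.25=0.75; AND[a·b] → w = 0.5475
R3 (z=-6.9): nominal=0.83 → w = 0.8300
R4 (z=-1.3): nominal=0.83, ¬rated=1−0.25=0.75; AND[a·b] → w = 0.6225
R5 (z=19.0): rated=0.25, nominal=0.83; AND[a·b] → w = 0.2075
Weighted average = (0.2117·1.0 + 0.5475·13.0 + 0.8300·-6.9 + 0.6225·-1.3 + 0.2075·19.0) / (0.2117 + 0.5475 + 0.8300 + 0.6225 + 0.2075)
  = 4.7354 / 2.4192 = 1.96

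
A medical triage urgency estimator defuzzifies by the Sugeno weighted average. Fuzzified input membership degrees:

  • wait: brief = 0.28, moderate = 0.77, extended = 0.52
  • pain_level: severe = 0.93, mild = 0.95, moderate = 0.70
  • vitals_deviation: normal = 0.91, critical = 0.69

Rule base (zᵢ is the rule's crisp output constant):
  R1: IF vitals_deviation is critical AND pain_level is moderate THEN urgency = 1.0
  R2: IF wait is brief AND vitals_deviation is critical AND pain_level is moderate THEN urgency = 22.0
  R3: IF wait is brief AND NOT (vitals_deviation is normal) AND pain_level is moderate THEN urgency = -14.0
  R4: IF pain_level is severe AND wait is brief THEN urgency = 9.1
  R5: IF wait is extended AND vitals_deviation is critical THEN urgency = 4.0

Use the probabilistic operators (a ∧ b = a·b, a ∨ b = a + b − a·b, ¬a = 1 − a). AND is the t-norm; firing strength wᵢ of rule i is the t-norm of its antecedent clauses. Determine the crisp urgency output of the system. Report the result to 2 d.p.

5.59

R1 (z=1.0): critical=0.69, moderate=0.70; AND[a·b] → w = 0.4830
R2 (z=22.0): brief=0.28, critical=0.69, moderate=0.70; AND[a·b] → w = 0.1352
R3 (z=-14.0): brief=0.28, ¬normal=1−0.91=0.09, moderate=0.70; AND[a·b] → w = 0.0176
R4 (z=9.1): severe=0.93, brief=0.28; AND[a·b] → w = 0.2604
R5 (z=4.0): extended=0.52, critical=0.69; AND[a·b] → w = 0.3588
Weighted average = (0.4830·1.0 + 0.1352·22.0 + 0.0176·-14.0 + 0.2604·9.1 + 0.3588·4.0) / (0.4830 + 0.1352 + 0.0176 + 0.2604 + 0.3588)
  = 7.0162 / 1.2551 = 5.59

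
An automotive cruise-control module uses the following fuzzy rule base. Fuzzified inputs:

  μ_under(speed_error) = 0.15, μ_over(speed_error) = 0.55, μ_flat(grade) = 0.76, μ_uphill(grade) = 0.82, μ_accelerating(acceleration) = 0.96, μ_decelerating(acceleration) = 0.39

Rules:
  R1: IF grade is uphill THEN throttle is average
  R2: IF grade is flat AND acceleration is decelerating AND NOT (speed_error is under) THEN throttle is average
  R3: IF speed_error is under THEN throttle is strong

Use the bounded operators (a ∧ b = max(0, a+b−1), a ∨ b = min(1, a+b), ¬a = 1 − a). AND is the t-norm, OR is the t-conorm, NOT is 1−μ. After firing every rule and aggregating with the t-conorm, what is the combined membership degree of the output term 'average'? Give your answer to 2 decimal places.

R1: uphill=0.82 → w = 0.82
R2: flat=0.76, decelerating=0.39, ¬under=1−0.15=0.85; AND[max(0, a+b−1)] → w = 0.00
R3: under=0.15 → w = 0.15
Rules with consequent 'average': {R1, R2} → strengths 0.82, 0.00
Aggregate via t-conorm [min(1, a+b)]: 0.82

0.82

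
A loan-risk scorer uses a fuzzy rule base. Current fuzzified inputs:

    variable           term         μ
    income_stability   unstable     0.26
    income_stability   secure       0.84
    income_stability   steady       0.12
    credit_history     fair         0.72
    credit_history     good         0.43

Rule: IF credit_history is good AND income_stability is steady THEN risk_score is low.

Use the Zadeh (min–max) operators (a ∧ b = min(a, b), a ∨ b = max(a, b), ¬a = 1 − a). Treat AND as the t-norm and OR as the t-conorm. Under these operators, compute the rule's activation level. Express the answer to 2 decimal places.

firing strength: good=0.43, steady=0.12; AND[min(a, b)] → w = 0.12

0.12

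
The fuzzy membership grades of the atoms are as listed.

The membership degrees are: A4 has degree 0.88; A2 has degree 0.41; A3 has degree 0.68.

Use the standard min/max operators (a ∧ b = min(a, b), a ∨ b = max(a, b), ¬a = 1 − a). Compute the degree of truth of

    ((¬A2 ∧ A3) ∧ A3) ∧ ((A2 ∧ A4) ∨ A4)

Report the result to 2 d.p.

0.59

¬A2 = 1 − 0.41 = 0.59
¬A2 ∧ A3 = min(a, b) on (0.59, 0.68) = 0.59
(¬A2 ∧ A3) ∧ A3 = min(a, b) on (0.59, 0.68) = 0.59
A2 ∧ A4 = min(a, b) on (0.41, 0.88) = 0.41
(A2 ∧ A4) ∨ A4 = max(a, b) on (0.41, 0.88) = 0.88
((¬A2 ∧ A3) ∧ A3) ∧ ((A2 ∧ A4) ∨ A4) = min(a, b) on (0.59, 0.88) = 0.59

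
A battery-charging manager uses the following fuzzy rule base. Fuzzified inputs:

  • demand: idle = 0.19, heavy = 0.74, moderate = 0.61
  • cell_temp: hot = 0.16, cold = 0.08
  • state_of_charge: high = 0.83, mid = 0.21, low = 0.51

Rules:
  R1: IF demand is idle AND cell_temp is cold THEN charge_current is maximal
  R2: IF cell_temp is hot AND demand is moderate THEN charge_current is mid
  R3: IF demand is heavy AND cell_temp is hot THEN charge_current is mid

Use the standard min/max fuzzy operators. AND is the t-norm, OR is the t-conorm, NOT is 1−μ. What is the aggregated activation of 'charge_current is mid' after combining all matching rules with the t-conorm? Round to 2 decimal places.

0.16

R1: idle=0.19, cold=0.08; AND[min(a, b)] → w = 0.08
R2: hot=0.16, moderate=0.61; AND[min(a, b)] → w = 0.16
R3: heavy=0.74, hot=0.16; AND[min(a, b)] → w = 0.16
Rules with consequent 'mid': {R2, R3} → strengths 0.16, 0.16
Aggregate via t-conorm [max(a, b)]: 0.16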